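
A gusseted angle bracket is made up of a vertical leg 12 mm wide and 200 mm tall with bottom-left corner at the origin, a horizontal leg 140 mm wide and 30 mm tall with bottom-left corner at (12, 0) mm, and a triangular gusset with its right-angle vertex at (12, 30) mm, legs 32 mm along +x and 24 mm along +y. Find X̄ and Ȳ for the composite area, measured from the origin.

X̄ = 52.62 mm, Ȳ = 45.47 mm

Part | A | x̄ᵢ | ȳᵢ | A·x̄ᵢ | A·ȳᵢ
vertical leg | 2400.00 | 6.00 | 100.00 | 14400.00 | 240000.00
horizontal leg | 4200.00 | 82.00 | 15.00 | 344400.00 | 63000.00
gusset | 384.00 | 22.67 | 38.00 | 8704.00 | 14592.00
Σ | 6984.00 |  |  | 367504.00 | 317592.00
X̄ = 367504.00 / 6984.00 = 52.62 mm
Ȳ = 317592.00 / 6984.00 = 45.47 mm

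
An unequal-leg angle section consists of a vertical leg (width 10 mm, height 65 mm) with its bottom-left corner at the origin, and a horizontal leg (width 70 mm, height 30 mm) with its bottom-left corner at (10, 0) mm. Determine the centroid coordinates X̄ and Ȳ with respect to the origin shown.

X̄ = 35.55 mm, Ȳ = 19.14 mm

vertical leg: A = 10 × 65 = 650.00, centroid at (5.00, 32.50).
horizontal leg: A = 70 × 30 = 2100.00, centroid at (45.00, 15.00).
ΣA = 2750.00 mm²
ΣAX̄ = (650.00)(5.00) + (2100.00)(45.00) = 97750.00 mm³
ΣAȲ = (650.00)(32.50) + (2100.00)(15.00) = 52625.00 mm³
X̄ = 97750.00 / 2750.00 = 35.55 mm
Ȳ = 52625.00 / 2750.00 = 19.14 mm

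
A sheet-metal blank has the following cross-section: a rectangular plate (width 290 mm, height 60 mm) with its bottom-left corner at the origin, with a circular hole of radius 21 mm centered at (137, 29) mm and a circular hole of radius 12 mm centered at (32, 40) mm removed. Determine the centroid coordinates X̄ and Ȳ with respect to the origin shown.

X̄ = 149.00 mm, Ȳ = 29.80 mm

plate: A = 290 × 60 = 17400.00, centroid at (145.00, 30.00).
hole 1: A = −π·21² = -1385.44, centroid at (137.00, 29.00).
hole 2: A = −π·12² = -452.39, centroid at (32.00, 40.00).
ΣA = 15562.17 mm², ΣAX̄ = 2318717.94 mm³, ΣAȲ = 463726.60 mm³.
X̄ = 2318717.94/15562.17 = 149.00 mm; Ȳ = 463726.60/15562.17 = 29.80 mm.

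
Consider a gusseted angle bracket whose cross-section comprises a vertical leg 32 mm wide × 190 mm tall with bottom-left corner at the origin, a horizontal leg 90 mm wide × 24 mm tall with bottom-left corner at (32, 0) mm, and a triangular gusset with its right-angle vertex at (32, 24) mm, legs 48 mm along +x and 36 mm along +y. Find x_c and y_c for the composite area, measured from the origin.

x_c = 33.51 mm, y_c = 69.71 mm

Part | A | x̄ᵢ | ȳᵢ | A·x̄ᵢ | A·ȳᵢ
vertical leg | 6080.00 | 16.00 | 95.00 | 97280.00 | 577600.00
horizontal leg | 2160.00 | 77.00 | 12.00 | 166320.00 | 25920.00
gusset | 864.00 | 48.00 | 36.00 | 41472.00 | 31104.00
Σ | 9104.00 |  |  | 305072.00 | 634624.00
x_c = 305072.00 / 9104.00 = 33.51 mm
y_c = 634624.00 / 9104.00 = 69.71 mm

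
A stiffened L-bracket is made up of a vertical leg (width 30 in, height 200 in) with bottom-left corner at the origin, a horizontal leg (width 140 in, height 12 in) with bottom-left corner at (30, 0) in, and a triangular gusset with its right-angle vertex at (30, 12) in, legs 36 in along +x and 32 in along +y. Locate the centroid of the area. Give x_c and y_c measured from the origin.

vertical leg: A = 30 × 200 = 6000.00, centroid at (15.00, 100.00).
horizontal leg: A = 140 × 12 = 1680.00, centroid at (100.00, 6.00).
gusset: A = ½·36·32 = 576.00, centroid at (42.00, 22.67).
ΣA = 8256.00 in², ΣAx_c = 282192.00 in³, ΣAy_c = 623136.00 in³.
x_c = 282192.00/8256.00 = 34.18 in; y_c = 623136.00/8256.00 = 75.48 in.

x_c = 34.18 in, y_c = 75.48 in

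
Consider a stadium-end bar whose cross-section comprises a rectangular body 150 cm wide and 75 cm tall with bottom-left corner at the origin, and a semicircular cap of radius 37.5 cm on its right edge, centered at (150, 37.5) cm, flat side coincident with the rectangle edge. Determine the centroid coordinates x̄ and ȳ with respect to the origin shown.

Part | A | x̄ᵢ | ȳᵢ | A·x̄ᵢ | A·ȳᵢ
rectangular body | 11250.00 | 75.00 | 37.50 | 843750.00 | 421875.00
semicircular end | 2208.93 | 165.92 | 37.50 | 366496.10 | 82834.96
Σ | 13458.93 |  |  | 1210246.10 | 504709.96
x̄ = 1210246.10 / 13458.93 = 89.92 cm
ȳ = 504709.96 / 13458.93 = 37.50 cm

x̄ = 89.92 cm, ȳ = 37.50 cm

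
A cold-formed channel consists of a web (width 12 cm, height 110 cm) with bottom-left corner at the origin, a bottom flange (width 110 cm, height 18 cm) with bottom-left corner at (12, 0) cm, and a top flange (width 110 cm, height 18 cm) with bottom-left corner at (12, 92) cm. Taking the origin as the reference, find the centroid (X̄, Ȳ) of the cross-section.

web: A = 12 × 110 = 1320.00, centroid at (6.00, 55.00).
bottom flange: A = 110 × 18 = 1980.00, centroid at (67.00, 9.00).
top flange: A = 110 × 18 = 1980.00, centroid at (67.00, 101.00).
ΣA = 5280.00 cm², ΣAX̄ = 273240.00 cm³, ΣAȲ = 290400.00 cm³.
X̄ = 273240.00/5280.00 = 51.75 cm; Ȳ = 290400.00/5280.00 = 55.00 cm.

X̄ = 51.75 cm, Ȳ = 55.00 cm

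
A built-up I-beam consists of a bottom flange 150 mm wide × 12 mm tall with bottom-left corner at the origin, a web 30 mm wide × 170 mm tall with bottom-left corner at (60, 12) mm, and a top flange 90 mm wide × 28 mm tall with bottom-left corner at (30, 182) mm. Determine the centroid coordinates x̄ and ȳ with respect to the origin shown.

x̄ = 75.00 mm, ȳ = 106.10 mm

Part | A | x̄ᵢ | ȳᵢ | A·x̄ᵢ | A·ȳᵢ
bottom flange | 1800.00 | 75.00 | 6.00 | 135000.00 | 10800.00
web | 5100.00 | 75.00 | 97.00 | 382500.00 | 494700.00
top flange | 2520.00 | 75.00 | 196.00 | 189000.00 | 493920.00
Σ | 9420.00 |  |  | 706500.00 | 999420.00
x̄ = 706500.00 / 9420.00 = 75.00 mm
ȳ = 999420.00 / 9420.00 = 106.10 mm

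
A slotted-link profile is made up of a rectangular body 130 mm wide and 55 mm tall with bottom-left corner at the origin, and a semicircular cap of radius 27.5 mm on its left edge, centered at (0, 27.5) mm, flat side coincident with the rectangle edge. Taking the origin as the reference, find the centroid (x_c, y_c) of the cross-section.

x_c = 54.08 mm, y_c = 27.50 mm

Part | A | x̄ᵢ | ȳᵢ | A·x̄ᵢ | A·ȳᵢ
rectangular body | 7150.00 | 65.00 | 27.50 | 464750.00 | 196625.00
semicircular end | 1187.91 | -11.67 | 27.50 | -13864.58 | 32667.65
Σ | 8337.91 |  |  | 450885.42 | 229292.65
x_c = 450885.42 / 8337.91 = 54.08 mm
y_c = 229292.65 / 8337.91 = 27.50 mm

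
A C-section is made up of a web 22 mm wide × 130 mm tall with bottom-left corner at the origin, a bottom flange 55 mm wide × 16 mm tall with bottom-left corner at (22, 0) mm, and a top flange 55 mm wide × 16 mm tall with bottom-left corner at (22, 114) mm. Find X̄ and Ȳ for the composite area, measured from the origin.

Part | A | x̄ᵢ | ȳᵢ | A·x̄ᵢ | A·ȳᵢ
web | 2860.00 | 11.00 | 65.00 | 31460.00 | 185900.00
bottom flange | 880.00 | 49.50 | 8.00 | 43560.00 | 7040.00
top flange | 880.00 | 49.50 | 122.00 | 43560.00 | 107360.00
Σ | 4620.00 |  |  | 118580.00 | 300300.00
X̄ = 118580.00 / 4620.00 = 25.67 mm
Ȳ = 300300.00 / 4620.00 = 65.00 mm

X̄ = 25.67 mm, Ȳ = 65.00 mm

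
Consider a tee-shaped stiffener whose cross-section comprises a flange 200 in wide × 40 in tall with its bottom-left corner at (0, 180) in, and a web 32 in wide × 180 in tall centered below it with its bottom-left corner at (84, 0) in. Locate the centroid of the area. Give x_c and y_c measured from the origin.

x_c = 100.00 in, y_c = 153.95 in

Part | A | x̄ᵢ | ȳᵢ | A·x̄ᵢ | A·ȳᵢ
web | 5760.00 | 100.00 | 90.00 | 576000.00 | 518400.00
flange | 8000.00 | 100.00 | 200.00 | 800000.00 | 1600000.00
Σ | 13760.00 |  |  | 1376000.00 | 2118400.00
x_c = 1376000.00 / 13760.00 = 100.00 in
y_c = 2118400.00 / 13760.00 = 153.95 in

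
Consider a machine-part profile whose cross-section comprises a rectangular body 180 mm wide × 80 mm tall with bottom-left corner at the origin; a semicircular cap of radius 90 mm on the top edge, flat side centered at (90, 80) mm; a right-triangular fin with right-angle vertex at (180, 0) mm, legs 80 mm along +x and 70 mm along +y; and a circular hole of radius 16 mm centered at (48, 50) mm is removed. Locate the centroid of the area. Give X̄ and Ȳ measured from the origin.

X̄ = 102.38 mm, Ȳ = 72.29 mm

rectangular body: A = 180 × 80 = 14400.00, centroid at (90.00, 40.00).
semicircular top: A = ½π·90² = 12723.45, centroid at (90.00, 118.20).
triangular fin: A = ½·80·70 = 2800.00, centroid at (206.67, 23.33).
hole: A = −π·16² = -804.25, centroid at (48.00, 50.00).
ΣA = 29119.20 mm²
ΣAX̄ = (14400.00)(90.00) + (12723.45)(90.00) + (2800.00)(206.67) + (-804.25)(48.00) = 2981173.30 mm³
ΣAȲ = (14400.00)(40.00) + (12723.45)(118.20) + (2800.00)(23.33) + (-804.25)(50.00) = 2104996.97 mm³
X̄ = 2981173.30 / 29119.20 = 102.38 mm
Ȳ = 2104996.97 / 29119.20 = 72.29 mm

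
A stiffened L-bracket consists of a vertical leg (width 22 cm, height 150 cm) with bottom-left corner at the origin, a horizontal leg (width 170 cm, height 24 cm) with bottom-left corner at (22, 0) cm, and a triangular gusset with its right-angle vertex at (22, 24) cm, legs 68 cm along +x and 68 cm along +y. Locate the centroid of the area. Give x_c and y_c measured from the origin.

x_c = 59.44 cm, y_c = 41.72 cm

vertical leg: A = 22 × 150 = 3300.00, centroid at (11.00, 75.00).
horizontal leg: A = 170 × 24 = 4080.00, centroid at (107.00, 12.00).
gusset: A = ½·68·68 = 2312.00, centroid at (44.67, 46.67).
ΣA = 9692.00 cm²
ΣAx_c = (3300.00)(11.00) + (4080.00)(107.00) + (2312.00)(44.67) = 576129.33 cm³
ΣAy_c = (3300.00)(75.00) + (4080.00)(12.00) + (2312.00)(46.67) = 404353.33 cm³
x_c = 576129.33 / 9692.00 = 59.44 cm
y_c = 404353.33 / 9692.00 = 41.72 cm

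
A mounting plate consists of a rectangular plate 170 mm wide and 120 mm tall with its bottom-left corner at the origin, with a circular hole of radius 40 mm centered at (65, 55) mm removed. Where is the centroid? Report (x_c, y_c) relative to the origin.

Part | A | x̄ᵢ | ȳᵢ | A·x̄ᵢ | A·ȳᵢ
plate | 20400.00 | 85.00 | 60.00 | 1734000.00 | 1224000.00
hole | -5026.55 | 65.00 | 55.00 | -326725.64 | -276460.15
Σ | 15373.45 |  |  | 1407274.36 | 947539.85
x_c = 1407274.36 / 15373.45 = 91.54 mm
y_c = 947539.85 / 15373.45 = 61.63 mm

x_c = 91.54 mm, y_c = 61.63 mm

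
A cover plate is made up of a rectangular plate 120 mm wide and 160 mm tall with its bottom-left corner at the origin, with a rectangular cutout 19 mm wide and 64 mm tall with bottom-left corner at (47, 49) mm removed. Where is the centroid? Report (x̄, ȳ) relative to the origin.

plate: A = 120 × 160 = 19200.00, centroid at (60.00, 80.00).
hole: A = −(19 × 64) = -1216.00, centroid at (56.50, 81.00).
ΣA = 17984.00 mm², ΣAx̄ = 1083296.00 mm³, ΣAȳ = 1437504.00 mm³.
x̄ = 1083296.00/17984.00 = 60.24 mm; ȳ = 1437504.00/17984.00 = 79.93 mm.

x̄ = 60.24 mm, ȳ = 79.93 mm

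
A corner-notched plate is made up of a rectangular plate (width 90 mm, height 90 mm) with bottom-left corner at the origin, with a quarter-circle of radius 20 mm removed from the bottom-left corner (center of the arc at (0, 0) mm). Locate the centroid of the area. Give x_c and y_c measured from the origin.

Part | A | x̄ᵢ | ȳᵢ | A·x̄ᵢ | A·ȳᵢ
plate | 8100.00 | 45.00 | 45.00 | 364500.00 | 364500.00
removed quarter-circle | -314.16 | 8.49 | 8.49 | -2666.67 | -2666.67
Σ | 7785.84 |  |  | 361833.33 | 361833.33
x_c = 361833.33 / 7785.84 = 46.47 mm
y_c = 361833.33 / 7785.84 = 46.47 mm

x_c = 46.47 mm, y_c = 46.47 mm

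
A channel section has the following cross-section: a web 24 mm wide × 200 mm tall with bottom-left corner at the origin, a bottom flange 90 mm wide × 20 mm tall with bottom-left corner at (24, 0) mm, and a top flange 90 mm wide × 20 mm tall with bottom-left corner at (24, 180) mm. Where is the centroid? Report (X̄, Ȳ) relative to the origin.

web: A = 24 × 200 = 4800.00, centroid at (12.00, 100.00).
bottom flange: A = 90 × 20 = 1800.00, centroid at (69.00, 10.00).
top flange: A = 90 × 20 = 1800.00, centroid at (69.00, 190.00).
ΣA = 8400.00 mm², ΣAX̄ = 306000.00 mm³, ΣAȲ = 840000.00 mm³.
X̄ = 306000.00/8400.00 = 36.43 mm; Ȳ = 840000.00/8400.00 = 100.00 mm.

X̄ = 36.43 mm, Ȳ = 100.00 mm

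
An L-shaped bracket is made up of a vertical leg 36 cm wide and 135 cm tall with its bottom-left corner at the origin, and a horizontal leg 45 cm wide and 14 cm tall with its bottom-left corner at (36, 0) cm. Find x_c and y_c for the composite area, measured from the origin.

x_c = 22.65 cm, y_c = 60.56 cm

vertical leg: A = 36 × 135 = 4860.00, centroid at (18.00, 67.50).
horizontal leg: A = 45 × 14 = 630.00, centroid at (58.50, 7.00).
ΣA = 5490.00 cm²
ΣAx_c = (4860.00)(18.00) + (630.00)(58.50) = 124335.00 cm³
ΣAy_c = (4860.00)(67.50) + (630.00)(7.00) = 332460.00 cm³
x_c = 124335.00 / 5490.00 = 22.65 cm
y_c = 332460.00 / 5490.00 = 60.56 cm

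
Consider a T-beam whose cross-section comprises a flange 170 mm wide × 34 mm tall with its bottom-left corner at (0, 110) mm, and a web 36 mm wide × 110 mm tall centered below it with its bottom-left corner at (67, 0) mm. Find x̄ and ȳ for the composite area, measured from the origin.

x̄ = 85.00 mm, ȳ = 97.73 mm

web: A = 36 × 110 = 3960.00, centroid at (85.00, 55.00).
flange: A = 170 × 34 = 5780.00, centroid at (85.00, 127.00).
ΣA = 9740.00 mm²
ΣAx̄ = (3960.00)(85.00) + (5780.00)(85.00) = 827900.00 mm³
ΣAȳ = (3960.00)(55.00) + (5780.00)(127.00) = 951860.00 mm³
x̄ = 827900.00 / 9740.00 = 85.00 mm
ȳ = 951860.00 / 9740.00 = 97.73 mm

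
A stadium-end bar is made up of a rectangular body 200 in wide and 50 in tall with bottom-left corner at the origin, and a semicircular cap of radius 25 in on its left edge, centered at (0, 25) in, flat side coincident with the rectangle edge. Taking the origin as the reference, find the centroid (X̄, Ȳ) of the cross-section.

X̄ = 90.11 in, Ȳ = 25.00 in

Part | A | x̄ᵢ | ȳᵢ | A·x̄ᵢ | A·ȳᵢ
rectangular body | 10000.00 | 100.00 | 25.00 | 1000000.00 | 250000.00
semicircular end | 981.75 | -10.61 | 25.00 | -10416.67 | 24543.69
Σ | 10981.75 |  |  | 989583.33 | 274543.69
X̄ = 989583.33 / 10981.75 = 90.11 in
Ȳ = 274543.69 / 10981.75 = 25.00 in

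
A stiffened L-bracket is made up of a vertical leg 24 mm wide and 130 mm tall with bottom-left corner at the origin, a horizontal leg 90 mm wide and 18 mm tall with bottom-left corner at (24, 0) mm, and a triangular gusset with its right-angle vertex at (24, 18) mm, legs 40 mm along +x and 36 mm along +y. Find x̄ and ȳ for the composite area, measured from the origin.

x̄ = 32.25 mm, ȳ = 43.77 mm

Part | A | x̄ᵢ | ȳᵢ | A·x̄ᵢ | A·ȳᵢ
vertical leg | 3120.00 | 12.00 | 65.00 | 37440.00 | 202800.00
horizontal leg | 1620.00 | 69.00 | 9.00 | 111780.00 | 14580.00
gusset | 720.00 | 37.33 | 30.00 | 26880.00 | 21600.00
Σ | 5460.00 |  |  | 176100.00 | 238980.00
x̄ = 176100.00 / 5460.00 = 32.25 mm
ȳ = 238980.00 / 5460.00 = 43.77 mm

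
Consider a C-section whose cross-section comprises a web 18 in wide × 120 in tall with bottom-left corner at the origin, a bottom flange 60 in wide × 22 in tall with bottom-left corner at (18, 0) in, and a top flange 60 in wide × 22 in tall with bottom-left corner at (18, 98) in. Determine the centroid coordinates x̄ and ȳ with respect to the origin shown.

x̄ = 30.45 in, ȳ = 60.00 in

web: A = 18 × 120 = 2160.00, centroid at (9.00, 60.00).
bottom flange: A = 60 × 22 = 1320.00, centroid at (48.00, 11.00).
top flange: A = 60 × 22 = 1320.00, centroid at (48.00, 109.00).
ΣA = 4800.00 in²
ΣAx̄ = (2160.00)(9.00) + (1320.00)(48.00) + (1320.00)(48.00) = 146160.00 in³
ΣAȳ = (2160.00)(60.00) + (1320.00)(11.00) + (1320.00)(109.00) = 288000.00 in³
x̄ = 146160.00 / 4800.00 = 30.45 in
ȳ = 288000.00 / 4800.00 = 60.00 in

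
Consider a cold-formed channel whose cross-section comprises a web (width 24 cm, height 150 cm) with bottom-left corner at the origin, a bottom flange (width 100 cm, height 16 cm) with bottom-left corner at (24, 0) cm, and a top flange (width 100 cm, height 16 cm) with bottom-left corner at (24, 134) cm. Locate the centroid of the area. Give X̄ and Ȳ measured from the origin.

Part | A | x̄ᵢ | ȳᵢ | A·x̄ᵢ | A·ȳᵢ
web | 3600.00 | 12.00 | 75.00 | 43200.00 | 270000.00
bottom flange | 1600.00 | 74.00 | 8.00 | 118400.00 | 12800.00
top flange | 1600.00 | 74.00 | 142.00 | 118400.00 | 227200.00
Σ | 6800.00 |  |  | 280000.00 | 510000.00
X̄ = 280000.00 / 6800.00 = 41.18 cm
Ȳ = 510000.00 / 6800.00 = 75.00 cm

X̄ = 41.18 cm, Ȳ = 75.00 cm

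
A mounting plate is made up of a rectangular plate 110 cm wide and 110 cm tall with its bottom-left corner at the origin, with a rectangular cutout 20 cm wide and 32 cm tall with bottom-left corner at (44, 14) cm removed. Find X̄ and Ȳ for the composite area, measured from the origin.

plate: A = 110 × 110 = 12100.00, centroid at (55.00, 55.00).
hole: A = −(20 × 32) = -640.00, centroid at (54.00, 30.00).
ΣA = 11460.00 cm², ΣAX̄ = 630940.00 cm³, ΣAȲ = 646300.00 cm³.
X̄ = 630940.00/11460.00 = 55.06 cm; Ȳ = 646300.00/11460.00 = 56.40 cm.

X̄ = 55.06 cm, Ȳ = 56.40 cm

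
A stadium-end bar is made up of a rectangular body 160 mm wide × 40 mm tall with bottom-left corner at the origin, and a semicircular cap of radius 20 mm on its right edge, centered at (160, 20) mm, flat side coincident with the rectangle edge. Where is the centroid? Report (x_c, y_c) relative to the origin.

x_c = 87.91 mm, y_c = 20.00 mm

Part | A | x̄ᵢ | ȳᵢ | A·x̄ᵢ | A·ȳᵢ
rectangular body | 6400.00 | 80.00 | 20.00 | 512000.00 | 128000.00
semicircular end | 628.32 | 168.49 | 20.00 | 105864.30 | 12566.37
Σ | 7028.32 |  |  | 617864.30 | 140566.37
x_c = 617864.30 / 7028.32 = 87.91 mm
y_c = 140566.37 / 7028.32 = 20.00 mm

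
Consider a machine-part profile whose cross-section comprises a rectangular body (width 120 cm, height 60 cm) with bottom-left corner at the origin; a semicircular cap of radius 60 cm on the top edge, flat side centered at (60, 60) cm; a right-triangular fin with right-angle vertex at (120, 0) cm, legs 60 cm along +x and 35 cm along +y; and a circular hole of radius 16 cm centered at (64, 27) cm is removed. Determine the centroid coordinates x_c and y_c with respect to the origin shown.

rectangular body: A = 120 × 60 = 7200.00, centroid at (60.00, 30.00).
semicircular top: A = ½π·60² = 5654.87, centroid at (60.00, 85.46).
triangular fin: A = ½·60·35 = 1050.00, centroid at (140.00, 11.67).
hole: A = −π·16² = -804.25, centroid at (64.00, 27.00).
ΣA = 13100.62 cm²
ΣAx_c = (7200.00)(60.00) + (5654.87)(60.00) + (1050.00)(140.00) + (-804.25)(64.00) = 866820.15 cm³
ΣAy_c = (7200.00)(30.00) + (5654.87)(85.46) + (1050.00)(11.67) + (-804.25)(27.00) = 689827.32 cm³
x_c = 866820.15 / 13100.62 = 66.17 cm
y_c = 689827.32 / 13100.62 = 52.66 cm

x_c = 66.17 cm, y_c = 52.66 cm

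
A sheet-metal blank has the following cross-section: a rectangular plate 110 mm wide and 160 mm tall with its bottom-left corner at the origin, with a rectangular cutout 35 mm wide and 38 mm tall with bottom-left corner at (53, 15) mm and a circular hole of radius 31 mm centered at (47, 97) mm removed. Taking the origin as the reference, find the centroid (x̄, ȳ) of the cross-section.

x̄ = 55.27 mm, ȳ = 80.74 mm

plate: A = 110 × 160 = 17600.00, centroid at (55.00, 80.00).
hole 1: A = −(35 × 38) = -1330.00, centroid at (70.50, 34.00).
hole 2: A = −π·31² = -3019.07, centroid at (47.00, 97.00).
ΣA = 13250.93 mm²
ΣAx̄ = (17600.00)(55.00) + (-1330.00)(70.50) + (-3019.07)(47.00) = 732338.68 mm³
ΣAȳ = (17600.00)(80.00) + (-1330.00)(34.00) + (-3019.07)(97.00) = 1069930.16 mm³
x̄ = 732338.68 / 13250.93 = 55.27 mm
ȳ = 1069930.16 / 13250.93 = 80.74 mm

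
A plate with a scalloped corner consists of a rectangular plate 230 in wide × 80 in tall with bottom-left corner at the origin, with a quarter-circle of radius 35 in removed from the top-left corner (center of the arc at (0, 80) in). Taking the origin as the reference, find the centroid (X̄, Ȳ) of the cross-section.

X̄ = 120.53 in, Ȳ = 38.61 in

plate: A = 230 × 80 = 18400.00, centroid at (115.00, 40.00).
removed quarter-circle: A = −¼π·35² = -962.11, centroid at (14.85, 65.15).
ΣA = 17437.89 in²
ΣAX̄ = (18400.00)(115.00) + (-962.11)(14.85) = 2101708.33 in³
ΣAȲ = (18400.00)(40.00) + (-962.11)(65.15) = 673322.65 in³
X̄ = 2101708.33 / 17437.89 = 120.53 in
Ȳ = 673322.65 / 17437.89 = 38.61 in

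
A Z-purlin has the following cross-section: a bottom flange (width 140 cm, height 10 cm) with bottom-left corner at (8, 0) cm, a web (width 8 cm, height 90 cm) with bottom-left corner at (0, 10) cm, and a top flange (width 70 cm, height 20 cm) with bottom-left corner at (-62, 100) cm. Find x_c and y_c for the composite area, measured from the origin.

bottom flange: A = 140 × 10 = 1400.00, centroid at (78.00, 5.00).
web: A = 8 × 90 = 720.00, centroid at (4.00, 55.00).
top flange: A = 70 × 20 = 1400.00, centroid at (-27.00, 110.00).
ΣA = 3520.00 cm²
ΣAx_c = (1400.00)(78.00) + (720.00)(4.00) + (1400.00)(-27.00) = 74280.00 cm³
ΣAy_c = (1400.00)(5.00) + (720.00)(55.00) + (1400.00)(110.00) = 200600.00 cm³
x_c = 74280.00 / 3520.00 = 21.10 cm
y_c = 200600.00 / 3520.00 = 56.99 cm

x_c = 21.10 cm, y_c = 56.99 cm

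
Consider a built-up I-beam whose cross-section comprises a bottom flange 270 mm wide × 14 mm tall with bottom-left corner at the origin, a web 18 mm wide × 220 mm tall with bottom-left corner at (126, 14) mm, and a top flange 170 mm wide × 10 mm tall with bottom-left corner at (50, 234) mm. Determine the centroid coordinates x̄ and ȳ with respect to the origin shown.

x̄ = 135.00 mm, ȳ = 97.86 mm

Part | A | x̄ᵢ | ȳᵢ | A·x̄ᵢ | A·ȳᵢ
bottom flange | 3780.00 | 135.00 | 7.00 | 510300.00 | 26460.00
web | 3960.00 | 135.00 | 124.00 | 534600.00 | 491040.00
top flange | 1700.00 | 135.00 | 239.00 | 229500.00 | 406300.00
Σ | 9440.00 |  |  | 1274400.00 | 923800.00
x̄ = 1274400.00 / 9440.00 = 135.00 mm
ȳ = 923800.00 / 9440.00 = 97.86 mm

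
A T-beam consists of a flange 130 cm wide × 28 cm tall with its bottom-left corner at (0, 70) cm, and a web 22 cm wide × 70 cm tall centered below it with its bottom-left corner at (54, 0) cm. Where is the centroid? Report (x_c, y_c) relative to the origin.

web: A = 22 × 70 = 1540.00, centroid at (65.00, 35.00).
flange: A = 130 × 28 = 3640.00, centroid at (65.00, 84.00).
ΣA = 5180.00 cm²
ΣAx_c = (1540.00)(65.00) + (3640.00)(65.00) = 336700.00 cm³
ΣAy_c = (1540.00)(35.00) + (3640.00)(84.00) = 359660.00 cm³
x_c = 336700.00 / 5180.00 = 65.00 cm
y_c = 359660.00 / 5180.00 = 69.43 cm

x_c = 65.00 cm, y_c = 69.43 cm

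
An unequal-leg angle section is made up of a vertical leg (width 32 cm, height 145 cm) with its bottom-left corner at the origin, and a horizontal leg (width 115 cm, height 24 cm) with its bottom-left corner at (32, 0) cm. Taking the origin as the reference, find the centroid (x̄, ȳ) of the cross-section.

x̄ = 43.41 cm, ȳ = 49.94 cm

vertical leg: A = 32 × 145 = 4640.00, centroid at (16.00, 72.50).
horizontal leg: A = 115 × 24 = 2760.00, centroid at (89.50, 12.00).
ΣA = 7400.00 cm², ΣAx̄ = 321260.00 cm³, ΣAȳ = 369520.00 cm³.
x̄ = 321260.00/7400.00 = 43.41 cm; ȳ = 369520.00/7400.00 = 49.94 cm.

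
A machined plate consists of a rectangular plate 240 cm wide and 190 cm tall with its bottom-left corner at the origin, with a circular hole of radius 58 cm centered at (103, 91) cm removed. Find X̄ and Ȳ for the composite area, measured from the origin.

X̄ = 125.13 cm, Ȳ = 96.21 cm

plate: A = 240 × 190 = 45600.00, centroid at (120.00, 95.00).
hole: A = −π·58² = -10568.32, centroid at (103.00, 91.00).
ΣA = 35031.68 cm², ΣAX̄ = 4383463.28 cm³, ΣAȲ = 3370283.09 cm³.
X̄ = 4383463.28/35031.68 = 125.13 cm; Ȳ = 3370283.09/35031.68 = 96.21 cm.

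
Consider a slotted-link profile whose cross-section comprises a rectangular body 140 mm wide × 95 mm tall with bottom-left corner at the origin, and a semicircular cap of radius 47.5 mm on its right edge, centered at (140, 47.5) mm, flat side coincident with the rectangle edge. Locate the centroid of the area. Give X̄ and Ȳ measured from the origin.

rectangular body: A = 140 × 95 = 13300.00, centroid at (70.00, 47.50).
semicircular end: A = ½π·47.5² = 3544.11, centroid at (160.16, 47.50).
ΣA = 16844.11 mm², ΣAX̄ = 1498623.21 mm³, ΣAȲ = 800095.19 mm³.
X̄ = 1498623.21/16844.11 = 88.97 mm; Ȳ = 800095.19/16844.11 = 47.50 mm.

X̄ = 88.97 mm, Ȳ = 47.50 mm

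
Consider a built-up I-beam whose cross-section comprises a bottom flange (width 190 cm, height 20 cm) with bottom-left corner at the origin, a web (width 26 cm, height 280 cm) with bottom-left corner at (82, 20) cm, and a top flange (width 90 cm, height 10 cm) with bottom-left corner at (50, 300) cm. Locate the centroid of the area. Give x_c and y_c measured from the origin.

bottom flange: A = 190 × 20 = 3800.00, centroid at (95.00, 10.00).
web: A = 26 × 280 = 7280.00, centroid at (95.00, 160.00).
top flange: A = 90 × 10 = 900.00, centroid at (95.00, 305.00).
ΣA = 11980.00 cm²
ΣAx_c = (3800.00)(95.00) + (7280.00)(95.00) + (900.00)(95.00) = 1138100.00 cm³
ΣAy_c = (3800.00)(10.00) + (7280.00)(160.00) + (900.00)(305.00) = 1477300.00 cm³
x_c = 1138100.00 / 11980.00 = 95.00 cm
y_c = 1477300.00 / 11980.00 = 123.31 cm

x_c = 95.00 cm, y_c = 123.31 cm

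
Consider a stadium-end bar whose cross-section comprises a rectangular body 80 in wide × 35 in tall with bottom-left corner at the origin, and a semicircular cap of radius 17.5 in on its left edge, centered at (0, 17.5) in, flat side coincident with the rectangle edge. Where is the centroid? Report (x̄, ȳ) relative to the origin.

x̄ = 33.05 in, ȳ = 17.50 in

rectangular body: A = 80 × 35 = 2800.00, centroid at (40.00, 17.50).
semicircular end: A = ½π·17.5² = 481.06, centroid at (-7.43, 17.50).
ΣA = 3281.06 in², ΣAx̄ = 108427.08 in³, ΣAȳ = 57418.49 in³.
x̄ = 108427.08/3281.06 = 33.05 in; ȳ = 57418.49/3281.06 = 17.50 in.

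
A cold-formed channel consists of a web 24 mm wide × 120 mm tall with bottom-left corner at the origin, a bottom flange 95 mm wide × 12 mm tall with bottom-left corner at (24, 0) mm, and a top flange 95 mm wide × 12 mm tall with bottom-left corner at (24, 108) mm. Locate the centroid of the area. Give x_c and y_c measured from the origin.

web: A = 24 × 120 = 2880.00, centroid at (12.00, 60.00).
bottom flange: A = 95 × 12 = 1140.00, centroid at (71.50, 6.00).
top flange: A = 95 × 12 = 1140.00, centroid at (71.50, 114.00).
ΣA = 5160.00 mm², ΣAx_c = 197580.00 mm³, ΣAy_c = 309600.00 mm³.
x_c = 197580.00/5160.00 = 38.29 mm; y_c = 309600.00/5160.00 = 60.00 mm.

x_c = 38.29 mm, y_c = 60.00 mm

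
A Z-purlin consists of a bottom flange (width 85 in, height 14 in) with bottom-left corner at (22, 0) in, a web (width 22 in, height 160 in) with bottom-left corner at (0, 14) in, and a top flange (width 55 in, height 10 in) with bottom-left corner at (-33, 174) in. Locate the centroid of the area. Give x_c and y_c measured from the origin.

bottom flange: A = 85 × 14 = 1190.00, centroid at (64.50, 7.00).
web: A = 22 × 160 = 3520.00, centroid at (11.00, 94.00).
top flange: A = 55 × 10 = 550.00, centroid at (-5.50, 179.00).
ΣA = 5260.00 in²
ΣAx_c = (1190.00)(64.50) + (3520.00)(11.00) + (550.00)(-5.50) = 112450.00 in³
ΣAy_c = (1190.00)(7.00) + (3520.00)(94.00) + (550.00)(179.00) = 437660.00 in³
x_c = 112450.00 / 5260.00 = 21.38 in
y_c = 437660.00 / 5260.00 = 83.21 in

x_c = 21.38 in, y_c = 83.21 in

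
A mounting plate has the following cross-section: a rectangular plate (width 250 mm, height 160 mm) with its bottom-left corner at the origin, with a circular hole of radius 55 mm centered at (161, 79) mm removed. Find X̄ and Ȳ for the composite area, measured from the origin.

plate: A = 250 × 160 = 40000.00, centroid at (125.00, 80.00).
hole: A = −π·55² = -9503.32, centroid at (161.00, 79.00).
ΣA = 30496.68 mm², ΣAX̄ = 3469965.84 mm³, ΣAȲ = 2449237.90 mm³.
X̄ = 3469965.84/30496.68 = 113.78 mm; Ȳ = 2449237.90/30496.68 = 80.31 mm.

X̄ = 113.78 mm, Ȳ = 80.31 mm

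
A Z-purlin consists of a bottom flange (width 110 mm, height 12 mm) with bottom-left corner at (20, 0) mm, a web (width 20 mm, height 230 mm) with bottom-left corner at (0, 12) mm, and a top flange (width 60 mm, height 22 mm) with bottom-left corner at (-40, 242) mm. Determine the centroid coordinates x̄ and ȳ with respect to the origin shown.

x̄ = 18.20 mm, ȳ = 127.91 mm

bottom flange: A = 110 × 12 = 1320.00, centroid at (75.00, 6.00).
web: A = 20 × 230 = 4600.00, centroid at (10.00, 127.00).
top flange: A = 60 × 22 = 1320.00, centroid at (-10.00, 253.00).
ΣA = 7240.00 mm², ΣAx̄ = 131800.00 mm³, ΣAȳ = 926080.00 mm³.
x̄ = 131800.00/7240.00 = 18.20 mm; ȳ = 926080.00/7240.00 = 127.91 mm.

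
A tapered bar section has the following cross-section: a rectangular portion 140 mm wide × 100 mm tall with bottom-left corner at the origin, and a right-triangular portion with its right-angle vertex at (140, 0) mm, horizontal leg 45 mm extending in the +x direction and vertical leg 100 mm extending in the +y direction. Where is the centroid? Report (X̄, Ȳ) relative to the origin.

X̄ = 81.77 mm, Ȳ = 47.69 mm

rectangular portion: A = 140 × 100 = 14000.00, centroid at (70.00, 50.00).
triangular portion: A = ½·45·100 = 2250.00, centroid at (155.00, 33.33).
ΣA = 16250.00 mm²
ΣAX̄ = (14000.00)(70.00) + (2250.00)(155.00) = 1328750.00 mm³
ΣAȲ = (14000.00)(50.00) + (2250.00)(33.33) = 775000.00 mm³
X̄ = 1328750.00 / 16250.00 = 81.77 mm
Ȳ = 775000.00 / 16250.00 = 47.69 mm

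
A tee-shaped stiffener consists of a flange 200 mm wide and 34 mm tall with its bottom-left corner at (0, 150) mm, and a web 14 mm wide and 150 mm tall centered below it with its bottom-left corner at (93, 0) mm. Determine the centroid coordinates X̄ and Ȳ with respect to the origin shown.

Part | A | x̄ᵢ | ȳᵢ | A·x̄ᵢ | A·ȳᵢ
web | 2100.00 | 100.00 | 75.00 | 210000.00 | 157500.00
flange | 6800.00 | 100.00 | 167.00 | 680000.00 | 1135600.00
Σ | 8900.00 |  |  | 890000.00 | 1293100.00
X̄ = 890000.00 / 8900.00 = 100.00 mm
Ȳ = 1293100.00 / 8900.00 = 145.29 mm

X̄ = 100.00 mm, Ȳ = 145.29 mm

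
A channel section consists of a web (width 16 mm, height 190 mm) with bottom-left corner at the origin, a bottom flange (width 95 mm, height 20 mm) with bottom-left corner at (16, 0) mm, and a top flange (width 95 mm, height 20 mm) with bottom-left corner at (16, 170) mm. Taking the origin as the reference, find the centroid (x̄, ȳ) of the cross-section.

x̄ = 38.83 mm, ȳ = 95.00 mm

Part | A | x̄ᵢ | ȳᵢ | A·x̄ᵢ | A·ȳᵢ
web | 3040.00 | 8.00 | 95.00 | 24320.00 | 288800.00
bottom flange | 1900.00 | 63.50 | 10.00 | 120650.00 | 19000.00
top flange | 1900.00 | 63.50 | 180.00 | 120650.00 | 342000.00
Σ | 6840.00 |  |  | 265620.00 | 649800.00
x̄ = 265620.00 / 6840.00 = 38.83 mm
ȳ = 649800.00 / 6840.00 = 95.00 mm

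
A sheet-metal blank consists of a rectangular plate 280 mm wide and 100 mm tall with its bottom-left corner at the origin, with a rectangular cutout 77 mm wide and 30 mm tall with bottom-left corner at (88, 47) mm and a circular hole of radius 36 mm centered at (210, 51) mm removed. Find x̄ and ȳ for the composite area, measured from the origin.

Part | A | x̄ᵢ | ȳᵢ | A·x̄ᵢ | A·ȳᵢ
plate | 28000.00 | 140.00 | 50.00 | 3920000.00 | 1400000.00
hole 1 | -2310.00 | 126.50 | 62.00 | -292215.00 | -143220.00
hole 2 | -4071.50 | 210.00 | 51.00 | -855015.86 | -207646.71
Σ | 21618.50 |  |  | 2772769.14 | 1049133.29
x̄ = 2772769.14 / 21618.50 = 128.26 mm
ȳ = 1049133.29 / 21618.50 = 48.53 mm

x̄ = 128.26 mm, ȳ = 48.53 mm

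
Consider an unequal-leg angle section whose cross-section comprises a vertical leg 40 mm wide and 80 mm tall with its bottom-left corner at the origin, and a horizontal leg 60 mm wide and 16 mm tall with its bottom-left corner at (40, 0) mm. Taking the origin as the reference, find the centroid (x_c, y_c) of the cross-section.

Part | A | x̄ᵢ | ȳᵢ | A·x̄ᵢ | A·ȳᵢ
vertical leg | 3200.00 | 20.00 | 40.00 | 64000.00 | 128000.00
horizontal leg | 960.00 | 70.00 | 8.00 | 67200.00 | 7680.00
Σ | 4160.00 |  |  | 131200.00 | 135680.00
x_c = 131200.00 / 4160.00 = 31.54 mm
y_c = 135680.00 / 4160.00 = 32.62 mm

x_c = 31.54 mm, y_c = 32.62 mm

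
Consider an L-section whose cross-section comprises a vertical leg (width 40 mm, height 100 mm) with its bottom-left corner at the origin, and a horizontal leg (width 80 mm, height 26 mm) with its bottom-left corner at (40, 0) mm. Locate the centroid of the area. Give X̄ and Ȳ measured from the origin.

X̄ = 40.53 mm, Ȳ = 37.34 mm

vertical leg: A = 40 × 100 = 4000.00, centroid at (20.00, 50.00).
horizontal leg: A = 80 × 26 = 2080.00, centroid at (80.00, 13.00).
ΣA = 6080.00 mm², ΣAX̄ = 246400.00 mm³, ΣAȲ = 227040.00 mm³.
X̄ = 246400.00/6080.00 = 40.53 mm; Ȳ = 227040.00/6080.00 = 37.34 mm.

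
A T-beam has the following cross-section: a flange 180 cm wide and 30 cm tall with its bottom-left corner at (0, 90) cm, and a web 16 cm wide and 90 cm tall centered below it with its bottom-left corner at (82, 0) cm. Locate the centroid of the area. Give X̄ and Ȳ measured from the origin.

X̄ = 90.00 cm, Ȳ = 92.37 cm

web: A = 16 × 90 = 1440.00, centroid at (90.00, 45.00).
flange: A = 180 × 30 = 5400.00, centroid at (90.00, 105.00).
ΣA = 6840.00 cm²
ΣAX̄ = (1440.00)(90.00) + (5400.00)(90.00) = 615600.00 cm³
ΣAȲ = (1440.00)(45.00) + (5400.00)(105.00) = 631800.00 cm³
X̄ = 615600.00 / 6840.00 = 90.00 cm
Ȳ = 631800.00 / 6840.00 = 92.37 cm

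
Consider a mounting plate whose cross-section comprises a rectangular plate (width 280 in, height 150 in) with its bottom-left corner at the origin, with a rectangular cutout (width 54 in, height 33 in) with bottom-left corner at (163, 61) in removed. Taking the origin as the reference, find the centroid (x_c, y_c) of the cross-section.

plate: A = 280 × 150 = 42000.00, centroid at (140.00, 75.00).
hole: A = −(54 × 33) = -1782.00, centroid at (190.00, 77.50).
ΣA = 40218.00 in², ΣAx_c = 5541420.00 in³, ΣAy_c = 3011895.00 in³.
x_c = 5541420.00/40218.00 = 137.78 in; y_c = 3011895.00/40218.00 = 74.89 in.

x_c = 137.78 in, y_c = 74.89 in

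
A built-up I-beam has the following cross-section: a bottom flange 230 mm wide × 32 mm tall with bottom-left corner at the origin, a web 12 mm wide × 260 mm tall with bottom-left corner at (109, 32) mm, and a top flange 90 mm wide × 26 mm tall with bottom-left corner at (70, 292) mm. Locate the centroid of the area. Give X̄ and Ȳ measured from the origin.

X̄ = 115.00 mm, Ȳ = 104.28 mm

bottom flange: A = 230 × 32 = 7360.00, centroid at (115.00, 16.00).
web: A = 12 × 260 = 3120.00, centroid at (115.00, 162.00).
top flange: A = 90 × 26 = 2340.00, centroid at (115.00, 305.00).
ΣA = 12820.00 mm², ΣAX̄ = 1474300.00 mm³, ΣAȲ = 1336900.00 mm³.
X̄ = 1474300.00/12820.00 = 115.00 mm; Ȳ = 1336900.00/12820.00 = 104.28 mm.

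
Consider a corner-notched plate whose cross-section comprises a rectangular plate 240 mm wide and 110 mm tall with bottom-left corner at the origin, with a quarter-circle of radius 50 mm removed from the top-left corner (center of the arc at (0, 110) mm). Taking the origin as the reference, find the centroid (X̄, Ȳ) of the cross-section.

X̄ = 127.94 mm, Ȳ = 52.29 mm

Part | A | x̄ᵢ | ȳᵢ | A·x̄ᵢ | A·ȳᵢ
plate | 26400.00 | 120.00 | 55.00 | 3168000.00 | 1452000.00
removed quarter-circle | -1963.50 | 21.22 | 88.78 | -41666.67 | -174317.83
Σ | 24436.50 |  |  | 3126333.33 | 1277682.17
X̄ = 3126333.33 / 24436.50 = 127.94 mm
Ȳ = 1277682.17 / 24436.50 = 52.29 mm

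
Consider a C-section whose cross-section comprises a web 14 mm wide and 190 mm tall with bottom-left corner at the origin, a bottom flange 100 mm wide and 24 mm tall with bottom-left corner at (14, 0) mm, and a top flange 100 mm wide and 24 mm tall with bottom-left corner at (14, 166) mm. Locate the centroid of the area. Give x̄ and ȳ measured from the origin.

x̄ = 43.68 mm, ȳ = 95.00 mm

Part | A | x̄ᵢ | ȳᵢ | A·x̄ᵢ | A·ȳᵢ
web | 2660.00 | 7.00 | 95.00 | 18620.00 | 252700.00
bottom flange | 2400.00 | 64.00 | 12.00 | 153600.00 | 28800.00
top flange | 2400.00 | 64.00 | 178.00 | 153600.00 | 427200.00
Σ | 7460.00 |  |  | 325820.00 | 708700.00
x̄ = 325820.00 / 7460.00 = 43.68 mm
ȳ = 708700.00 / 7460.00 = 95.00 mm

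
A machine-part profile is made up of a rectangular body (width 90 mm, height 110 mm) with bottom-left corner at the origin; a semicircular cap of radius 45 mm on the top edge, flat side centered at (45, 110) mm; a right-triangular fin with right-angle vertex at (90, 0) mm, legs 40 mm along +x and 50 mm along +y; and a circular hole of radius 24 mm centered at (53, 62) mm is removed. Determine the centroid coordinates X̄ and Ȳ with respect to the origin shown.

Part | A | x̄ᵢ | ȳᵢ | A·x̄ᵢ | A·ȳᵢ
rectangular body | 9900.00 | 45.00 | 55.00 | 445500.00 | 544500.00
semicircular top | 3180.86 | 45.00 | 129.10 | 143138.82 | 410644.88
triangular fin | 1000.00 | 103.33 | 16.67 | 103333.33 | 16666.67
hole | -1809.56 | 53.00 | 62.00 | -95906.54 | -112192.56
Σ | 12271.31 |  |  | 596065.61 | 859618.99
X̄ = 596065.61 / 12271.31 = 48.57 mm
Ȳ = 859618.99 / 12271.31 = 70.05 mm

X̄ = 48.57 mm, Ȳ = 70.05 mm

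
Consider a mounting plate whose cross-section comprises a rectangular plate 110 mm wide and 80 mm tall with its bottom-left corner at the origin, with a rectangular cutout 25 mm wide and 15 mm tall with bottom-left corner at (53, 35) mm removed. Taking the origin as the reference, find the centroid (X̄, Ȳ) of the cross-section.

X̄ = 54.53 mm, Ȳ = 39.89 mm

Part | A | x̄ᵢ | ȳᵢ | A·x̄ᵢ | A·ȳᵢ
plate | 8800.00 | 55.00 | 40.00 | 484000.00 | 352000.00
hole | -375.00 | 65.50 | 42.50 | -24562.50 | -15937.50
Σ | 8425.00 |  |  | 459437.50 | 336062.50
X̄ = 459437.50 / 8425.00 = 54.53 mm
Ȳ = 336062.50 / 8425.00 = 39.89 mm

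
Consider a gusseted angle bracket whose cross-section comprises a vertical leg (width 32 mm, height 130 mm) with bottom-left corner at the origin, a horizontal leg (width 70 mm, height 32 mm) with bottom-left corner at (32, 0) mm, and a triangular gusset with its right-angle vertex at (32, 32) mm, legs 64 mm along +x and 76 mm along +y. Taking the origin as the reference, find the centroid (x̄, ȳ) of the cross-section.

x̄ = 39.21 mm, ȳ = 50.46 mm

vertical leg: A = 32 × 130 = 4160.00, centroid at (16.00, 65.00).
horizontal leg: A = 70 × 32 = 2240.00, centroid at (67.00, 16.00).
gusset: A = ½·64·76 = 2432.00, centroid at (53.33, 57.33).
ΣA = 8832.00 mm²
ΣAx̄ = (4160.00)(16.00) + (2240.00)(67.00) + (2432.00)(53.33) = 346346.67 mm³
ΣAȳ = (4160.00)(65.00) + (2240.00)(16.00) + (2432.00)(57.33) = 445674.67 mm³
x̄ = 346346.67 / 8832.00 = 39.21 mm
ȳ = 445674.67 / 8832.00 = 50.46 mm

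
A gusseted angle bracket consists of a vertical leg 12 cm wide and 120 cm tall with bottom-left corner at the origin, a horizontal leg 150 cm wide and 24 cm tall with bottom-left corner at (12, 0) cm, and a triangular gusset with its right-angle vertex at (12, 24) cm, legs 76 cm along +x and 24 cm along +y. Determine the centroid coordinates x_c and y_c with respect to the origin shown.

Part | A | x̄ᵢ | ȳᵢ | A·x̄ᵢ | A·ȳᵢ
vertical leg | 1440.00 | 6.00 | 60.00 | 8640.00 | 86400.00
horizontal leg | 3600.00 | 87.00 | 12.00 | 313200.00 | 43200.00
gusset | 912.00 | 37.33 | 32.00 | 34048.00 | 29184.00
Σ | 5952.00 |  |  | 355888.00 | 158784.00
x_c = 355888.00 / 5952.00 = 59.79 cm
y_c = 158784.00 / 5952.00 = 26.68 cm

x_c = 59.79 cm, y_c = 26.68 cm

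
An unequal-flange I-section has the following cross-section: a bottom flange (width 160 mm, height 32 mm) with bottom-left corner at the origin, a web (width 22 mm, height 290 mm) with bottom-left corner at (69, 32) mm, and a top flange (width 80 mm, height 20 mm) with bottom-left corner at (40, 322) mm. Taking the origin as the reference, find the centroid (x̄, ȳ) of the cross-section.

x̄ = 80.00 mm, ȳ = 133.01 mm

bottom flange: A = 160 × 32 = 5120.00, centroid at (80.00, 16.00).
web: A = 22 × 290 = 6380.00, centroid at (80.00, 177.00).
top flange: A = 80 × 20 = 1600.00, centroid at (80.00, 332.00).
ΣA = 13100.00 mm², ΣAx̄ = 1048000.00 mm³, ΣAȳ = 1742380.00 mm³.
x̄ = 1048000.00/13100.00 = 80.00 mm; ȳ = 1742380.00/13100.00 = 133.01 mm.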